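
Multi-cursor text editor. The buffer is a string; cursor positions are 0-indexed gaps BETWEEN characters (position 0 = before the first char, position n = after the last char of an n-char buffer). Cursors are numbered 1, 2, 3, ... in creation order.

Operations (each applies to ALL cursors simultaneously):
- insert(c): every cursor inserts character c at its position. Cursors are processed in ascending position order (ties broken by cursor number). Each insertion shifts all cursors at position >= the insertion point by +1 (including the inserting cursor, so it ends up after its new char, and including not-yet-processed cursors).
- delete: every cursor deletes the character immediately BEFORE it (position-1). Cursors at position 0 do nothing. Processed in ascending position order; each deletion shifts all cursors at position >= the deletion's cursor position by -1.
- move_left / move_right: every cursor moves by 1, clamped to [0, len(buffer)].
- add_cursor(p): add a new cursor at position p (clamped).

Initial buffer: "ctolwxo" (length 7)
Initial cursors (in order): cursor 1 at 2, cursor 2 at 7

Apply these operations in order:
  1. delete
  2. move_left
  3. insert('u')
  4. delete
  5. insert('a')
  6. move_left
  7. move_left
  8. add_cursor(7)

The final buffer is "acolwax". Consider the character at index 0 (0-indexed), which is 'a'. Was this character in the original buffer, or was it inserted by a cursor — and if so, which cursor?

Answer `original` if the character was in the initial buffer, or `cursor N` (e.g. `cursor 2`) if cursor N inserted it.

Answer: cursor 1

Derivation:
After op 1 (delete): buffer="colwx" (len 5), cursors c1@1 c2@5, authorship .....
After op 2 (move_left): buffer="colwx" (len 5), cursors c1@0 c2@4, authorship .....
After op 3 (insert('u')): buffer="ucolwux" (len 7), cursors c1@1 c2@6, authorship 1....2.
After op 4 (delete): buffer="colwx" (len 5), cursors c1@0 c2@4, authorship .....
After op 5 (insert('a')): buffer="acolwax" (len 7), cursors c1@1 c2@6, authorship 1....2.
After op 6 (move_left): buffer="acolwax" (len 7), cursors c1@0 c2@5, authorship 1....2.
After op 7 (move_left): buffer="acolwax" (len 7), cursors c1@0 c2@4, authorship 1....2.
After op 8 (add_cursor(7)): buffer="acolwax" (len 7), cursors c1@0 c2@4 c3@7, authorship 1....2.
Authorship (.=original, N=cursor N): 1 . . . . 2 .
Index 0: author = 1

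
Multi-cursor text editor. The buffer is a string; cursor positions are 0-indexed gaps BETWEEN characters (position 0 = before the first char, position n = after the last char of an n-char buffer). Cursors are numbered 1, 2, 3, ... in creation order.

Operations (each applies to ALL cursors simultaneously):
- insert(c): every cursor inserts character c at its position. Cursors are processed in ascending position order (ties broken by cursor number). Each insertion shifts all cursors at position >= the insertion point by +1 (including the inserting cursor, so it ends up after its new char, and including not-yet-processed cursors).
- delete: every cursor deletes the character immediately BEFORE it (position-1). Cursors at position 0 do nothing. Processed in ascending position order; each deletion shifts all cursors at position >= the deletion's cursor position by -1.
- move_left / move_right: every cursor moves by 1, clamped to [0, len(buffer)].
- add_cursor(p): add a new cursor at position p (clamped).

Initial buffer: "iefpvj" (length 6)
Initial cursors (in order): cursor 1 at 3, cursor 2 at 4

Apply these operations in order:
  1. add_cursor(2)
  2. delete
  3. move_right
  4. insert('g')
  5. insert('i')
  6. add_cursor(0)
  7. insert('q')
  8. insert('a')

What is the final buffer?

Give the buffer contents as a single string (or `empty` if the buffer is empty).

After op 1 (add_cursor(2)): buffer="iefpvj" (len 6), cursors c3@2 c1@3 c2@4, authorship ......
After op 2 (delete): buffer="ivj" (len 3), cursors c1@1 c2@1 c3@1, authorship ...
After op 3 (move_right): buffer="ivj" (len 3), cursors c1@2 c2@2 c3@2, authorship ...
After op 4 (insert('g')): buffer="ivgggj" (len 6), cursors c1@5 c2@5 c3@5, authorship ..123.
After op 5 (insert('i')): buffer="ivgggiiij" (len 9), cursors c1@8 c2@8 c3@8, authorship ..123123.
After op 6 (add_cursor(0)): buffer="ivgggiiij" (len 9), cursors c4@0 c1@8 c2@8 c3@8, authorship ..123123.
After op 7 (insert('q')): buffer="qivgggiiiqqqj" (len 13), cursors c4@1 c1@12 c2@12 c3@12, authorship 4..123123123.
After op 8 (insert('a')): buffer="qaivgggiiiqqqaaaj" (len 17), cursors c4@2 c1@16 c2@16 c3@16, authorship 44..123123123123.

Answer: qaivgggiiiqqqaaaj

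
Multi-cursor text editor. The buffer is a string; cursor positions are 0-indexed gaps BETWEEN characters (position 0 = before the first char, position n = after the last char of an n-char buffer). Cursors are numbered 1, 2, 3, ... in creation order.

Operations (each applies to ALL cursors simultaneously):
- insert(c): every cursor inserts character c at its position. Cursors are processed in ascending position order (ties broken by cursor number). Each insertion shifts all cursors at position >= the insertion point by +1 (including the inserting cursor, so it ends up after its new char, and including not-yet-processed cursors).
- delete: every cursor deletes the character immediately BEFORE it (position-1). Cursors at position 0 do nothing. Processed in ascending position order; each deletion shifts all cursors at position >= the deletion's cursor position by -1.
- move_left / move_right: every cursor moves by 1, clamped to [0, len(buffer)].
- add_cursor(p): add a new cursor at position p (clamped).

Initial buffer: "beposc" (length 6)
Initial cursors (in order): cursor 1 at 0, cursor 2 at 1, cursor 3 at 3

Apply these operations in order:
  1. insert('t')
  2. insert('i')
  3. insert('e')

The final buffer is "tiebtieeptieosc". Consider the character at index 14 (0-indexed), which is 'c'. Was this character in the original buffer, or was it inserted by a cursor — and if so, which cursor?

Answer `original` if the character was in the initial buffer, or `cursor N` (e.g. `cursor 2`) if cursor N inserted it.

Answer: original

Derivation:
After op 1 (insert('t')): buffer="tbteptosc" (len 9), cursors c1@1 c2@3 c3@6, authorship 1.2..3...
After op 2 (insert('i')): buffer="tibtieptiosc" (len 12), cursors c1@2 c2@5 c3@9, authorship 11.22..33...
After op 3 (insert('e')): buffer="tiebtieeptieosc" (len 15), cursors c1@3 c2@7 c3@12, authorship 111.222..333...
Authorship (.=original, N=cursor N): 1 1 1 . 2 2 2 . . 3 3 3 . . .
Index 14: author = original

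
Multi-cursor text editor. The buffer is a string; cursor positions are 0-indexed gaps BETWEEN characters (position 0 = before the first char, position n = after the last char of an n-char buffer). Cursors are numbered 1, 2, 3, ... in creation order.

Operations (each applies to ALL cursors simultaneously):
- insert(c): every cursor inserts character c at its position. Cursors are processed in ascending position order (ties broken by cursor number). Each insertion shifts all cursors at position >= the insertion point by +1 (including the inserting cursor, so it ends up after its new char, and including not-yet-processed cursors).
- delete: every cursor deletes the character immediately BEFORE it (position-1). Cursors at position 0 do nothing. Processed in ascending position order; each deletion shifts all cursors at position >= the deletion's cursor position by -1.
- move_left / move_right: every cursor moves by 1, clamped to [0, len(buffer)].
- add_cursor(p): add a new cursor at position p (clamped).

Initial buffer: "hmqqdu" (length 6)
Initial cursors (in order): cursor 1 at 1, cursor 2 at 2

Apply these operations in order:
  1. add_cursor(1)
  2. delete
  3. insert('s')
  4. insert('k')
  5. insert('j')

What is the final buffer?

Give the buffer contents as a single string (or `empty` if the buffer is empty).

After op 1 (add_cursor(1)): buffer="hmqqdu" (len 6), cursors c1@1 c3@1 c2@2, authorship ......
After op 2 (delete): buffer="qqdu" (len 4), cursors c1@0 c2@0 c3@0, authorship ....
After op 3 (insert('s')): buffer="sssqqdu" (len 7), cursors c1@3 c2@3 c3@3, authorship 123....
After op 4 (insert('k')): buffer="ssskkkqqdu" (len 10), cursors c1@6 c2@6 c3@6, authorship 123123....
After op 5 (insert('j')): buffer="ssskkkjjjqqdu" (len 13), cursors c1@9 c2@9 c3@9, authorship 123123123....

Answer: ssskkkjjjqqdu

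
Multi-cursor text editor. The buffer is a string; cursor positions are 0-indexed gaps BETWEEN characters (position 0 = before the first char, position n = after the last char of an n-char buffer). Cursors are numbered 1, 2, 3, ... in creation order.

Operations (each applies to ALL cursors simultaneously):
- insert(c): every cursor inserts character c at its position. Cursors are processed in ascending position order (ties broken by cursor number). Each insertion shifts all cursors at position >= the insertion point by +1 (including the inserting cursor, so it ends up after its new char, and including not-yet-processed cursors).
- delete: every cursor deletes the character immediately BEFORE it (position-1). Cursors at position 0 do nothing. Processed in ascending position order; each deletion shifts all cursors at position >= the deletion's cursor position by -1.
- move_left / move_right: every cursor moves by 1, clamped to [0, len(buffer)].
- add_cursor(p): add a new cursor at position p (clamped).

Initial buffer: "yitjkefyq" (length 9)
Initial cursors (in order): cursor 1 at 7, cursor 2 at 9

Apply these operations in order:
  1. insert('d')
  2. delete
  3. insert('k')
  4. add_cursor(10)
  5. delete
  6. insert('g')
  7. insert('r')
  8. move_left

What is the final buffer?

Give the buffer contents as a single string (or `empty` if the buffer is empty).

Answer: yitjkefgryggrr

Derivation:
After op 1 (insert('d')): buffer="yitjkefdyqd" (len 11), cursors c1@8 c2@11, authorship .......1..2
After op 2 (delete): buffer="yitjkefyq" (len 9), cursors c1@7 c2@9, authorship .........
After op 3 (insert('k')): buffer="yitjkefkyqk" (len 11), cursors c1@8 c2@11, authorship .......1..2
After op 4 (add_cursor(10)): buffer="yitjkefkyqk" (len 11), cursors c1@8 c3@10 c2@11, authorship .......1..2
After op 5 (delete): buffer="yitjkefy" (len 8), cursors c1@7 c2@8 c3@8, authorship ........
After op 6 (insert('g')): buffer="yitjkefgygg" (len 11), cursors c1@8 c2@11 c3@11, authorship .......1.23
After op 7 (insert('r')): buffer="yitjkefgryggrr" (len 14), cursors c1@9 c2@14 c3@14, authorship .......11.2323
After op 8 (move_left): buffer="yitjkefgryggrr" (len 14), cursors c1@8 c2@13 c3@13, authorship .......11.2323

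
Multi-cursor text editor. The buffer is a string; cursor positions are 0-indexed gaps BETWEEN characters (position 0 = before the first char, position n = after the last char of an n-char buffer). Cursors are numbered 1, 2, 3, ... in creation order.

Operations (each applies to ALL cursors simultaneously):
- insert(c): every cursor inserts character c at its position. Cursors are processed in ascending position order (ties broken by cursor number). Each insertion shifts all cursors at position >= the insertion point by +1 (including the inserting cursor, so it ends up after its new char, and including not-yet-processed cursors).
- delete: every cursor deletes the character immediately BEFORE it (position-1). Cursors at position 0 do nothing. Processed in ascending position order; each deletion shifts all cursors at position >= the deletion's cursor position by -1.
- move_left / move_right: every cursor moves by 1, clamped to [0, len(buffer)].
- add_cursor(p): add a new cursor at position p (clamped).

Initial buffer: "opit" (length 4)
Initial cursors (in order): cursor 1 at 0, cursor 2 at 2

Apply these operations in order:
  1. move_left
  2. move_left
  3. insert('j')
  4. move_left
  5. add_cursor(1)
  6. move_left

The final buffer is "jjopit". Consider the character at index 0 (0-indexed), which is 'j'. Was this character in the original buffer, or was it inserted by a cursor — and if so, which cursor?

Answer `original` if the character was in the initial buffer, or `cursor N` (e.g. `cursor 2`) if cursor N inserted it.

Answer: cursor 1

Derivation:
After op 1 (move_left): buffer="opit" (len 4), cursors c1@0 c2@1, authorship ....
After op 2 (move_left): buffer="opit" (len 4), cursors c1@0 c2@0, authorship ....
After op 3 (insert('j')): buffer="jjopit" (len 6), cursors c1@2 c2@2, authorship 12....
After op 4 (move_left): buffer="jjopit" (len 6), cursors c1@1 c2@1, authorship 12....
After op 5 (add_cursor(1)): buffer="jjopit" (len 6), cursors c1@1 c2@1 c3@1, authorship 12....
After op 6 (move_left): buffer="jjopit" (len 6), cursors c1@0 c2@0 c3@0, authorship 12....
Authorship (.=original, N=cursor N): 1 2 . . . .
Index 0: author = 1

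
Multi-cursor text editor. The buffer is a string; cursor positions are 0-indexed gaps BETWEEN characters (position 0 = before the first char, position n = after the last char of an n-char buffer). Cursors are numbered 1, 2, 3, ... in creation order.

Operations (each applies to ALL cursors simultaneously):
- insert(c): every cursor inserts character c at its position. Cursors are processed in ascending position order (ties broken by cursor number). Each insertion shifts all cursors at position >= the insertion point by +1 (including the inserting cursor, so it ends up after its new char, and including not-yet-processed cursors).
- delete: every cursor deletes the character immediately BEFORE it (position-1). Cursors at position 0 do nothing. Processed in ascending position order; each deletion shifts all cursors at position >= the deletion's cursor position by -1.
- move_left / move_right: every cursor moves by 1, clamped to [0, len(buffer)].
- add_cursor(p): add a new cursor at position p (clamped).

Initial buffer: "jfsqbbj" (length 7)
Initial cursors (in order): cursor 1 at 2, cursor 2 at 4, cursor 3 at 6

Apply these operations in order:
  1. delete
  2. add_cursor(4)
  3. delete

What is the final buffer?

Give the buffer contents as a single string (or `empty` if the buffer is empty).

After op 1 (delete): buffer="jsbj" (len 4), cursors c1@1 c2@2 c3@3, authorship ....
After op 2 (add_cursor(4)): buffer="jsbj" (len 4), cursors c1@1 c2@2 c3@3 c4@4, authorship ....
After op 3 (delete): buffer="" (len 0), cursors c1@0 c2@0 c3@0 c4@0, authorship 

Answer: empty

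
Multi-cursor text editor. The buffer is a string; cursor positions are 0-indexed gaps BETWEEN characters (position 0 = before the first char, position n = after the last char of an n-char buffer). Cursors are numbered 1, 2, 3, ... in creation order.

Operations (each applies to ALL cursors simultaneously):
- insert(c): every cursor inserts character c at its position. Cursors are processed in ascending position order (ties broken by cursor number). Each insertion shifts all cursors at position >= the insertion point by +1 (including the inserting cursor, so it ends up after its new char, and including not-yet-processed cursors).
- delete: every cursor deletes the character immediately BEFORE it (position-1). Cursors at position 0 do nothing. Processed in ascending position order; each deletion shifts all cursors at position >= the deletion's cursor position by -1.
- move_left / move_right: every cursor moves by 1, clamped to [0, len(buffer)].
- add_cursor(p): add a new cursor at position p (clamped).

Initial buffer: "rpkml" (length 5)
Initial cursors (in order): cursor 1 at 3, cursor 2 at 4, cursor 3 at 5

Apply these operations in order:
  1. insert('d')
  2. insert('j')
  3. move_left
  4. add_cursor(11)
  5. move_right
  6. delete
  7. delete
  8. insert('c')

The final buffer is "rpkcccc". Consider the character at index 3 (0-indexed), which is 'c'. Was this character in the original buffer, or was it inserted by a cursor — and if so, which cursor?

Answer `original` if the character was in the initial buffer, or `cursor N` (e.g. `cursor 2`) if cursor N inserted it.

Answer: cursor 1

Derivation:
After op 1 (insert('d')): buffer="rpkdmdld" (len 8), cursors c1@4 c2@6 c3@8, authorship ...1.2.3
After op 2 (insert('j')): buffer="rpkdjmdjldj" (len 11), cursors c1@5 c2@8 c3@11, authorship ...11.22.33
After op 3 (move_left): buffer="rpkdjmdjldj" (len 11), cursors c1@4 c2@7 c3@10, authorship ...11.22.33
After op 4 (add_cursor(11)): buffer="rpkdjmdjldj" (len 11), cursors c1@4 c2@7 c3@10 c4@11, authorship ...11.22.33
After op 5 (move_right): buffer="rpkdjmdjldj" (len 11), cursors c1@5 c2@8 c3@11 c4@11, authorship ...11.22.33
After op 6 (delete): buffer="rpkdmdl" (len 7), cursors c1@4 c2@6 c3@7 c4@7, authorship ...1.2.
After op 7 (delete): buffer="rpk" (len 3), cursors c1@3 c2@3 c3@3 c4@3, authorship ...
After op 8 (insert('c')): buffer="rpkcccc" (len 7), cursors c1@7 c2@7 c3@7 c4@7, authorship ...1234
Authorship (.=original, N=cursor N): . . . 1 2 3 4
Index 3: author = 1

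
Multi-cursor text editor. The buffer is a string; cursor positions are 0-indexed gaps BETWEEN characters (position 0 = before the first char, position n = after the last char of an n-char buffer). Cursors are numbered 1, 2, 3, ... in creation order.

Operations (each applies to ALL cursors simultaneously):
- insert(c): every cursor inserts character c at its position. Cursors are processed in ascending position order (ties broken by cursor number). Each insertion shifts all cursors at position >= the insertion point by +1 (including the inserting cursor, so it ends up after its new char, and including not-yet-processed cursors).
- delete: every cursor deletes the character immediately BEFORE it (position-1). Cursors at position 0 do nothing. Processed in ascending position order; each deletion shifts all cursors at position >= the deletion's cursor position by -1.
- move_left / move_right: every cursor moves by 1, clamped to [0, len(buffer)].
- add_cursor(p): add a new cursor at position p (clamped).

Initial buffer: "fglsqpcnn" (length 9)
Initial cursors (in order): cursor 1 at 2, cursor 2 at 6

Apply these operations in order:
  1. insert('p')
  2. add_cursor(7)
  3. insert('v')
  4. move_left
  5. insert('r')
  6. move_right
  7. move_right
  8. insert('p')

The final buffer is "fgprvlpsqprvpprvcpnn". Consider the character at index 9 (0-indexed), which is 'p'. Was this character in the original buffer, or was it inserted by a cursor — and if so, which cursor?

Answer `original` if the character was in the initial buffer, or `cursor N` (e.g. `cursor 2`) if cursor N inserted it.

After op 1 (insert('p')): buffer="fgplsqppcnn" (len 11), cursors c1@3 c2@8, authorship ..1....2...
After op 2 (add_cursor(7)): buffer="fgplsqppcnn" (len 11), cursors c1@3 c3@7 c2@8, authorship ..1....2...
After op 3 (insert('v')): buffer="fgpvlsqpvpvcnn" (len 14), cursors c1@4 c3@9 c2@11, authorship ..11....322...
After op 4 (move_left): buffer="fgpvlsqpvpvcnn" (len 14), cursors c1@3 c3@8 c2@10, authorship ..11....322...
After op 5 (insert('r')): buffer="fgprvlsqprvprvcnn" (len 17), cursors c1@4 c3@10 c2@13, authorship ..111....33222...
After op 6 (move_right): buffer="fgprvlsqprvprvcnn" (len 17), cursors c1@5 c3@11 c2@14, authorship ..111....33222...
After op 7 (move_right): buffer="fgprvlsqprvprvcnn" (len 17), cursors c1@6 c3@12 c2@15, authorship ..111....33222...
After op 8 (insert('p')): buffer="fgprvlpsqprvpprvcpnn" (len 20), cursors c1@7 c3@14 c2@18, authorship ..111.1...332322.2..
Authorship (.=original, N=cursor N): . . 1 1 1 . 1 . . . 3 3 2 3 2 2 . 2 . .
Index 9: author = original

Answer: original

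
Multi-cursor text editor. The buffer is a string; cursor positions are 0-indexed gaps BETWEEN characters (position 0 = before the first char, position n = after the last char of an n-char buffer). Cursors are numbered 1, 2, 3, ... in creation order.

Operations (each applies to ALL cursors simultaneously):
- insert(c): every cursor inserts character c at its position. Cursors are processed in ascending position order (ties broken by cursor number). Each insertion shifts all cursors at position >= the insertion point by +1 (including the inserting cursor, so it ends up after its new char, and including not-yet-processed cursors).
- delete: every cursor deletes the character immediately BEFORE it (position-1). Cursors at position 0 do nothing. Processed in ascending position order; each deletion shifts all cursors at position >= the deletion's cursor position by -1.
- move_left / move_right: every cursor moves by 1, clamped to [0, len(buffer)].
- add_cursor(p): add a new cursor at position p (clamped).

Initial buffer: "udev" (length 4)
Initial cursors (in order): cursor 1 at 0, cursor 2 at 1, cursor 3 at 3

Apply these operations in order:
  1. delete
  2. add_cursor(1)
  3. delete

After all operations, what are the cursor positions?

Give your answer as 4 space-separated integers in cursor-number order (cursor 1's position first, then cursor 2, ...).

Answer: 0 0 0 0

Derivation:
After op 1 (delete): buffer="dv" (len 2), cursors c1@0 c2@0 c3@1, authorship ..
After op 2 (add_cursor(1)): buffer="dv" (len 2), cursors c1@0 c2@0 c3@1 c4@1, authorship ..
After op 3 (delete): buffer="v" (len 1), cursors c1@0 c2@0 c3@0 c4@0, authorship .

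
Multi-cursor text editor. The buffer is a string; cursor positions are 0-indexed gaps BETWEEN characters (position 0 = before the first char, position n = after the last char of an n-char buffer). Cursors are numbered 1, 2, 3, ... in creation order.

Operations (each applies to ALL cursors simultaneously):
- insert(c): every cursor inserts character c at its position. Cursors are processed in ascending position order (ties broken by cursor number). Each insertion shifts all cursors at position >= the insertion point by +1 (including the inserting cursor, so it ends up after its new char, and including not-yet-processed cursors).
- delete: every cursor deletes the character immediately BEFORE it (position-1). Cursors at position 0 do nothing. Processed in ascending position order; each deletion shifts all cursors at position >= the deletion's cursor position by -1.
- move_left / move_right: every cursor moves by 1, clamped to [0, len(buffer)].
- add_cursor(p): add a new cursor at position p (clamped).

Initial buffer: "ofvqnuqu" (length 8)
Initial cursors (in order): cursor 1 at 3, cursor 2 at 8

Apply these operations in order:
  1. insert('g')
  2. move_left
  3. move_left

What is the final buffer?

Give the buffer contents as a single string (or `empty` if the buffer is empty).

After op 1 (insert('g')): buffer="ofvgqnuqug" (len 10), cursors c1@4 c2@10, authorship ...1.....2
After op 2 (move_left): buffer="ofvgqnuqug" (len 10), cursors c1@3 c2@9, authorship ...1.....2
After op 3 (move_left): buffer="ofvgqnuqug" (len 10), cursors c1@2 c2@8, authorship ...1.....2

Answer: ofvgqnuqug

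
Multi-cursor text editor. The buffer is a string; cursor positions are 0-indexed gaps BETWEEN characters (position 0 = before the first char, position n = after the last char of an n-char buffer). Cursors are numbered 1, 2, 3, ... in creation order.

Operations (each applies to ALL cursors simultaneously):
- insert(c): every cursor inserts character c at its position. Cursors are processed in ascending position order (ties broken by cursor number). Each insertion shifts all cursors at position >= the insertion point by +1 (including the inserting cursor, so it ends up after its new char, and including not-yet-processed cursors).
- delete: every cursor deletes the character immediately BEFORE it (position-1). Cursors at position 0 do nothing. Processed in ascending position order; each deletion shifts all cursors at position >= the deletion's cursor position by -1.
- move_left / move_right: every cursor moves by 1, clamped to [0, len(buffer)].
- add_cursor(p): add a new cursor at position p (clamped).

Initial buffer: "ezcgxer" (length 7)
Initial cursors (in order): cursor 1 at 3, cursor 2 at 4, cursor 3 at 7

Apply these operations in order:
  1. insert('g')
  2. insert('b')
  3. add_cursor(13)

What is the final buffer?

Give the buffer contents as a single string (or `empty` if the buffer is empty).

After op 1 (insert('g')): buffer="ezcgggxerg" (len 10), cursors c1@4 c2@6 c3@10, authorship ...1.2...3
After op 2 (insert('b')): buffer="ezcgbggbxergb" (len 13), cursors c1@5 c2@8 c3@13, authorship ...11.22...33
After op 3 (add_cursor(13)): buffer="ezcgbggbxergb" (len 13), cursors c1@5 c2@8 c3@13 c4@13, authorship ...11.22...33

Answer: ezcgbggbxergb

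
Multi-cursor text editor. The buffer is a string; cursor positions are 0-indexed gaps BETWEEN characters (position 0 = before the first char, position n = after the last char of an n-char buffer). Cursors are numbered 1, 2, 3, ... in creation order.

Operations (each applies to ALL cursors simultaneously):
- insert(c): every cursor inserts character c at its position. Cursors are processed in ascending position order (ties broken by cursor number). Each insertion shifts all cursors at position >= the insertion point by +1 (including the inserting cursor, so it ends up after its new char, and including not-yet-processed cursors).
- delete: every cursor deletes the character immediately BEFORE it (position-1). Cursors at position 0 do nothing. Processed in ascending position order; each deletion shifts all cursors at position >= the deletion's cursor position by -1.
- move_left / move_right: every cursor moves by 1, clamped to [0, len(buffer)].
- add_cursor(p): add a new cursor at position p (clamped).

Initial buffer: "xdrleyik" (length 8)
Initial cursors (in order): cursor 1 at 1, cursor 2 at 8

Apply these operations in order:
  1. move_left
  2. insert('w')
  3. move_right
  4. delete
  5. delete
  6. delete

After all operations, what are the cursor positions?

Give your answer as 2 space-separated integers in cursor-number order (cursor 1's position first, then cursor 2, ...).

After op 1 (move_left): buffer="xdrleyik" (len 8), cursors c1@0 c2@7, authorship ........
After op 2 (insert('w')): buffer="wxdrleyiwk" (len 10), cursors c1@1 c2@9, authorship 1.......2.
After op 3 (move_right): buffer="wxdrleyiwk" (len 10), cursors c1@2 c2@10, authorship 1.......2.
After op 4 (delete): buffer="wdrleyiw" (len 8), cursors c1@1 c2@8, authorship 1......2
After op 5 (delete): buffer="drleyi" (len 6), cursors c1@0 c2@6, authorship ......
After op 6 (delete): buffer="drley" (len 5), cursors c1@0 c2@5, authorship .....

Answer: 0 5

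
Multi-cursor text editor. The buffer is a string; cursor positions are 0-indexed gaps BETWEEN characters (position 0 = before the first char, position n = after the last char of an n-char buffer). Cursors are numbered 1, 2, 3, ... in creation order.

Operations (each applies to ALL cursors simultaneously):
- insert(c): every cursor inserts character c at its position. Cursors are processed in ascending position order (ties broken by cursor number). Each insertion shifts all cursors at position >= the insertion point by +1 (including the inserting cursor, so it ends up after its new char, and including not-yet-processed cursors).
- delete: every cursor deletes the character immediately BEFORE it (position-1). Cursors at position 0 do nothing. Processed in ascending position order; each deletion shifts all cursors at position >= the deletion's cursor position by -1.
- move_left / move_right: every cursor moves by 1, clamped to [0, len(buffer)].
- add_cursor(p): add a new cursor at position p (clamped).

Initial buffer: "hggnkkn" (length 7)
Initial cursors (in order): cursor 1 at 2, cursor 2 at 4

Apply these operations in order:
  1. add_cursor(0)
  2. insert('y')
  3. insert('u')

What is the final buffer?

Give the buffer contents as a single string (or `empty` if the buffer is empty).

Answer: yuhgyugnyukkn

Derivation:
After op 1 (add_cursor(0)): buffer="hggnkkn" (len 7), cursors c3@0 c1@2 c2@4, authorship .......
After op 2 (insert('y')): buffer="yhgygnykkn" (len 10), cursors c3@1 c1@4 c2@7, authorship 3..1..2...
After op 3 (insert('u')): buffer="yuhgyugnyukkn" (len 13), cursors c3@2 c1@6 c2@10, authorship 33..11..22...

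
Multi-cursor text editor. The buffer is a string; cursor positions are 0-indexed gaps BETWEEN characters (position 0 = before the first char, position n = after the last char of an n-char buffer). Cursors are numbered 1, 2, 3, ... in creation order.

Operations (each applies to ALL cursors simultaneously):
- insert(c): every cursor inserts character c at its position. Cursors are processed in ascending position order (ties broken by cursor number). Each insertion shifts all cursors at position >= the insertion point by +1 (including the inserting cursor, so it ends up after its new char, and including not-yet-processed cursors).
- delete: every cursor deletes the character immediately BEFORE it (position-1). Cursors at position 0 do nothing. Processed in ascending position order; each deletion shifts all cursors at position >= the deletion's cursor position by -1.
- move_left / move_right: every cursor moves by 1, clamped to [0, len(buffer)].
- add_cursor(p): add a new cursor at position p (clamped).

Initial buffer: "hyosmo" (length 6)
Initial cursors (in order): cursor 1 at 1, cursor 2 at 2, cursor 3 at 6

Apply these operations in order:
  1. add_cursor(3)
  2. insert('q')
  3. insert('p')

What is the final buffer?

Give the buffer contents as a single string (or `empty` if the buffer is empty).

After op 1 (add_cursor(3)): buffer="hyosmo" (len 6), cursors c1@1 c2@2 c4@3 c3@6, authorship ......
After op 2 (insert('q')): buffer="hqyqoqsmoq" (len 10), cursors c1@2 c2@4 c4@6 c3@10, authorship .1.2.4...3
After op 3 (insert('p')): buffer="hqpyqpoqpsmoqp" (len 14), cursors c1@3 c2@6 c4@9 c3@14, authorship .11.22.44...33

Answer: hqpyqpoqpsmoqp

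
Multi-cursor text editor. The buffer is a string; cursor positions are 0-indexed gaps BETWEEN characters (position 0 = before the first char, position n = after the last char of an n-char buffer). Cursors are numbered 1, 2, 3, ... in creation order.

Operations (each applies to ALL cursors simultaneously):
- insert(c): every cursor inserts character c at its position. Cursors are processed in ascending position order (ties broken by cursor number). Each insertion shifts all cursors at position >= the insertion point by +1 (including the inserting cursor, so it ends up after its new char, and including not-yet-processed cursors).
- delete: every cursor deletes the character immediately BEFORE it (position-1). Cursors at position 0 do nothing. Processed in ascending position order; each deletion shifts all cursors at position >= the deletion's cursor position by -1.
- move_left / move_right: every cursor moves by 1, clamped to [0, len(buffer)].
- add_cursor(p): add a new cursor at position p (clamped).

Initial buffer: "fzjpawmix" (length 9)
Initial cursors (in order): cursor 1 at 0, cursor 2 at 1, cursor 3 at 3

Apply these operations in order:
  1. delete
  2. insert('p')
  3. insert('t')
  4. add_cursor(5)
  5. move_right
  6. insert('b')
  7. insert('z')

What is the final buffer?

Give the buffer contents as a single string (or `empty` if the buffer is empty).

After op 1 (delete): buffer="zpawmix" (len 7), cursors c1@0 c2@0 c3@1, authorship .......
After op 2 (insert('p')): buffer="ppzppawmix" (len 10), cursors c1@2 c2@2 c3@4, authorship 12.3......
After op 3 (insert('t')): buffer="ppttzptpawmix" (len 13), cursors c1@4 c2@4 c3@7, authorship 1212.33......
After op 4 (add_cursor(5)): buffer="ppttzptpawmix" (len 13), cursors c1@4 c2@4 c4@5 c3@7, authorship 1212.33......
After op 5 (move_right): buffer="ppttzptpawmix" (len 13), cursors c1@5 c2@5 c4@6 c3@8, authorship 1212.33......
After op 6 (insert('b')): buffer="ppttzbbpbtpbawmix" (len 17), cursors c1@7 c2@7 c4@9 c3@12, authorship 1212.12343.3.....
After op 7 (insert('z')): buffer="ppttzbbzzpbztpbzawmix" (len 21), cursors c1@9 c2@9 c4@12 c3@16, authorship 1212.12123443.33.....

Answer: ppttzbbzzpbztpbzawmix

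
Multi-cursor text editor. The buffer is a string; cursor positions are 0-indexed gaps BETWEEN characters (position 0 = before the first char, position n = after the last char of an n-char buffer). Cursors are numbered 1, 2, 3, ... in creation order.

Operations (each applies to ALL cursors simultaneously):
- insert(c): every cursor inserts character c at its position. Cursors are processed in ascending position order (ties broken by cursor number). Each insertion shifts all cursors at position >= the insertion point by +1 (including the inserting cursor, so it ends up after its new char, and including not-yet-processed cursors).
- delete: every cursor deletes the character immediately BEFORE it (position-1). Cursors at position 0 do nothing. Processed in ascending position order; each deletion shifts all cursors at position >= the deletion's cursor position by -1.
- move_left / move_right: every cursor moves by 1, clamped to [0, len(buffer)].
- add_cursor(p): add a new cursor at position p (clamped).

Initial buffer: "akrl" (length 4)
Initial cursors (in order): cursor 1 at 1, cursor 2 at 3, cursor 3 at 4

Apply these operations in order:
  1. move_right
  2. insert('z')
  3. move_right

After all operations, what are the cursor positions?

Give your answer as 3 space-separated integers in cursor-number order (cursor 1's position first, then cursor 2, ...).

Answer: 4 7 7

Derivation:
After op 1 (move_right): buffer="akrl" (len 4), cursors c1@2 c2@4 c3@4, authorship ....
After op 2 (insert('z')): buffer="akzrlzz" (len 7), cursors c1@3 c2@7 c3@7, authorship ..1..23
After op 3 (move_right): buffer="akzrlzz" (len 7), cursors c1@4 c2@7 c3@7, authorship ..1..23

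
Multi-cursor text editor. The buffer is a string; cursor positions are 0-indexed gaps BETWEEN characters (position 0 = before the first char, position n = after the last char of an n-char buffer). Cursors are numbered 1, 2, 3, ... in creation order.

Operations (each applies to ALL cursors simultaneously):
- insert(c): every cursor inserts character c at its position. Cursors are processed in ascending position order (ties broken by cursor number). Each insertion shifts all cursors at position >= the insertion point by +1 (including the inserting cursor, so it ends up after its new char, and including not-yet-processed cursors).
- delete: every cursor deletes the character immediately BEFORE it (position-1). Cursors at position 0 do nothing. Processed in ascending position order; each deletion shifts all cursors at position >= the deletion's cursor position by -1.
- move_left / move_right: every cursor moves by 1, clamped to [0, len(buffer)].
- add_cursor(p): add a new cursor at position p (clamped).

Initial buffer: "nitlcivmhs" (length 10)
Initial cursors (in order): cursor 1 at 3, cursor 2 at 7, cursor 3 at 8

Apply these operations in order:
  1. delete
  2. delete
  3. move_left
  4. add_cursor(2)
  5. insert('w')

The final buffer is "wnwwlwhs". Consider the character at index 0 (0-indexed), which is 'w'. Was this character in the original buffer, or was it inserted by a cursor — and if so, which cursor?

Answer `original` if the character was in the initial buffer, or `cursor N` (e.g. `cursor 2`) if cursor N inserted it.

Answer: cursor 1

Derivation:
After op 1 (delete): buffer="nilcihs" (len 7), cursors c1@2 c2@5 c3@5, authorship .......
After op 2 (delete): buffer="nlhs" (len 4), cursors c1@1 c2@2 c3@2, authorship ....
After op 3 (move_left): buffer="nlhs" (len 4), cursors c1@0 c2@1 c3@1, authorship ....
After op 4 (add_cursor(2)): buffer="nlhs" (len 4), cursors c1@0 c2@1 c3@1 c4@2, authorship ....
After op 5 (insert('w')): buffer="wnwwlwhs" (len 8), cursors c1@1 c2@4 c3@4 c4@6, authorship 1.23.4..
Authorship (.=original, N=cursor N): 1 . 2 3 . 4 . .
Index 0: author = 1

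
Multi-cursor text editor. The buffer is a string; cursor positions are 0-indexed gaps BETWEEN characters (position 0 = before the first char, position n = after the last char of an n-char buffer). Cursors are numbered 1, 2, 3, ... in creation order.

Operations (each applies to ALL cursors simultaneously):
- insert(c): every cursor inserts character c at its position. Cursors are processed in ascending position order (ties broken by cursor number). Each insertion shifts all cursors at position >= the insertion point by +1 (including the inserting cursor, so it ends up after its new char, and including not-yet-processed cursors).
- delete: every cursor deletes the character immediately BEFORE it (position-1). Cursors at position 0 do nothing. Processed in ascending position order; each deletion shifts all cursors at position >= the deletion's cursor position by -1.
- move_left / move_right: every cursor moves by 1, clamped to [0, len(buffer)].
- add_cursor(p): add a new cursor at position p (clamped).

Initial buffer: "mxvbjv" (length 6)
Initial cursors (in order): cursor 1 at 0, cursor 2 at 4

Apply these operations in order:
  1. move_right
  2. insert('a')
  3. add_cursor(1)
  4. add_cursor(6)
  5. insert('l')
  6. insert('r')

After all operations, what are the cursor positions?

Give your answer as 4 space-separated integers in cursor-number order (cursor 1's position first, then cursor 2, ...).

Answer: 6 15 3 12

Derivation:
After op 1 (move_right): buffer="mxvbjv" (len 6), cursors c1@1 c2@5, authorship ......
After op 2 (insert('a')): buffer="maxvbjav" (len 8), cursors c1@2 c2@7, authorship .1....2.
After op 3 (add_cursor(1)): buffer="maxvbjav" (len 8), cursors c3@1 c1@2 c2@7, authorship .1....2.
After op 4 (add_cursor(6)): buffer="maxvbjav" (len 8), cursors c3@1 c1@2 c4@6 c2@7, authorship .1....2.
After op 5 (insert('l')): buffer="mlalxvbjlalv" (len 12), cursors c3@2 c1@4 c4@9 c2@11, authorship .311....422.
After op 6 (insert('r')): buffer="mlralrxvbjlralrv" (len 16), cursors c3@3 c1@6 c4@12 c2@15, authorship .33111....44222.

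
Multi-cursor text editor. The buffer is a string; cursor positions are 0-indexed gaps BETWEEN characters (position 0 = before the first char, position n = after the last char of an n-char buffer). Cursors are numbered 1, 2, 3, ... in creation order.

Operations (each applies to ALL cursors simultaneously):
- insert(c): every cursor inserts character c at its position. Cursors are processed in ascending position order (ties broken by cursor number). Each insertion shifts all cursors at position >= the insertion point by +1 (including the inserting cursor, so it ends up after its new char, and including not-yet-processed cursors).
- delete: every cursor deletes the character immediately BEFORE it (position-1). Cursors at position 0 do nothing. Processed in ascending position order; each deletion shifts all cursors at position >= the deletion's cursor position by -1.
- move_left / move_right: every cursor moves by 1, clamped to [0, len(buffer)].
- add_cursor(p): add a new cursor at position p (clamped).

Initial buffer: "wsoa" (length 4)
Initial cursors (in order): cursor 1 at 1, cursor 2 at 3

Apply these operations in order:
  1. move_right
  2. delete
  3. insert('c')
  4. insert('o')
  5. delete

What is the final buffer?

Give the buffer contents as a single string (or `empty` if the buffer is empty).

Answer: wcoc

Derivation:
After op 1 (move_right): buffer="wsoa" (len 4), cursors c1@2 c2@4, authorship ....
After op 2 (delete): buffer="wo" (len 2), cursors c1@1 c2@2, authorship ..
After op 3 (insert('c')): buffer="wcoc" (len 4), cursors c1@2 c2@4, authorship .1.2
After op 4 (insert('o')): buffer="wcooco" (len 6), cursors c1@3 c2@6, authorship .11.22
After op 5 (delete): buffer="wcoc" (len 4), cursors c1@2 c2@4, authorship .1.2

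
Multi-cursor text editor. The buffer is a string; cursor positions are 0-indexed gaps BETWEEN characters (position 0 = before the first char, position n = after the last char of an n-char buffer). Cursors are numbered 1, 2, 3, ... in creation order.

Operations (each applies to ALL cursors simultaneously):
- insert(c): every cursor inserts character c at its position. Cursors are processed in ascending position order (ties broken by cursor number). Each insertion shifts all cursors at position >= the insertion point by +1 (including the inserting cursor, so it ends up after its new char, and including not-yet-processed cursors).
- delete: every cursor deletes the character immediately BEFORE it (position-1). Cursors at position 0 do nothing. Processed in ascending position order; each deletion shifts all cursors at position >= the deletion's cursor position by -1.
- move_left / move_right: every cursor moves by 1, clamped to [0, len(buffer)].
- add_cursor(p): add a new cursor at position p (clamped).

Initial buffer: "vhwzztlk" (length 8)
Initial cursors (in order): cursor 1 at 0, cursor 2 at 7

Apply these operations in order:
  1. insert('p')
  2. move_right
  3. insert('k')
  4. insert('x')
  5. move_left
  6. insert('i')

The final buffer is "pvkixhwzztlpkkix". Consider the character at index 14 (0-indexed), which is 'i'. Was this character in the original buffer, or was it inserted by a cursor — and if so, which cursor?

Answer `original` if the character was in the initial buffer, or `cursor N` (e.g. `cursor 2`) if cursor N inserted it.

After op 1 (insert('p')): buffer="pvhwzztlpk" (len 10), cursors c1@1 c2@9, authorship 1.......2.
After op 2 (move_right): buffer="pvhwzztlpk" (len 10), cursors c1@2 c2@10, authorship 1.......2.
After op 3 (insert('k')): buffer="pvkhwzztlpkk" (len 12), cursors c1@3 c2@12, authorship 1.1......2.2
After op 4 (insert('x')): buffer="pvkxhwzztlpkkx" (len 14), cursors c1@4 c2@14, authorship 1.11......2.22
After op 5 (move_left): buffer="pvkxhwzztlpkkx" (len 14), cursors c1@3 c2@13, authorship 1.11......2.22
After op 6 (insert('i')): buffer="pvkixhwzztlpkkix" (len 16), cursors c1@4 c2@15, authorship 1.111......2.222
Authorship (.=original, N=cursor N): 1 . 1 1 1 . . . . . . 2 . 2 2 2
Index 14: author = 2

Answer: cursor 2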